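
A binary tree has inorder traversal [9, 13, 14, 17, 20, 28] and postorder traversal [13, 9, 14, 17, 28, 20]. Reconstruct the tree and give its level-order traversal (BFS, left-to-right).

Inorder:   [9, 13, 14, 17, 20, 28]
Postorder: [13, 9, 14, 17, 28, 20]
Algorithm: postorder visits root last, so walk postorder right-to-left;
each value is the root of the current inorder slice — split it at that
value, recurse on the right subtree first, then the left.
Recursive splits:
  root=20; inorder splits into left=[9, 13, 14, 17], right=[28]
  root=28; inorder splits into left=[], right=[]
  root=17; inorder splits into left=[9, 13, 14], right=[]
  root=14; inorder splits into left=[9, 13], right=[]
  root=9; inorder splits into left=[], right=[13]
  root=13; inorder splits into left=[], right=[]
Reconstructed level-order: [20, 17, 28, 14, 9, 13]


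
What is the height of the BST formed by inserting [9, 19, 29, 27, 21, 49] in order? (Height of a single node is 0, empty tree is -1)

Insertion order: [9, 19, 29, 27, 21, 49]
Tree (level-order array): [9, None, 19, None, 29, 27, 49, 21]
Compute height bottom-up (empty subtree = -1):
  height(21) = 1 + max(-1, -1) = 0
  height(27) = 1 + max(0, -1) = 1
  height(49) = 1 + max(-1, -1) = 0
  height(29) = 1 + max(1, 0) = 2
  height(19) = 1 + max(-1, 2) = 3
  height(9) = 1 + max(-1, 3) = 4
Height = 4


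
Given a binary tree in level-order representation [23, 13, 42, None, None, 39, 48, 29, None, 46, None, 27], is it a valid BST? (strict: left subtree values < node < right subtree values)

Level-order array: [23, 13, 42, None, None, 39, 48, 29, None, 46, None, 27]
Validate using subtree bounds (lo, hi): at each node, require lo < value < hi,
then recurse left with hi=value and right with lo=value.
Preorder trace (stopping at first violation):
  at node 23 with bounds (-inf, +inf): OK
  at node 13 with bounds (-inf, 23): OK
  at node 42 with bounds (23, +inf): OK
  at node 39 with bounds (23, 42): OK
  at node 29 with bounds (23, 39): OK
  at node 27 with bounds (23, 29): OK
  at node 48 with bounds (42, +inf): OK
  at node 46 with bounds (42, 48): OK
No violation found at any node.
Result: Valid BST


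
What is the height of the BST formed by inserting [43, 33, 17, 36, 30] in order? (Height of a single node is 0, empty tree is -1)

Insertion order: [43, 33, 17, 36, 30]
Tree (level-order array): [43, 33, None, 17, 36, None, 30]
Compute height bottom-up (empty subtree = -1):
  height(30) = 1 + max(-1, -1) = 0
  height(17) = 1 + max(-1, 0) = 1
  height(36) = 1 + max(-1, -1) = 0
  height(33) = 1 + max(1, 0) = 2
  height(43) = 1 + max(2, -1) = 3
Height = 3


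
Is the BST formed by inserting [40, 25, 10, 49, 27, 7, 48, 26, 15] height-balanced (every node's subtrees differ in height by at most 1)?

Tree (level-order array): [40, 25, 49, 10, 27, 48, None, 7, 15, 26]
Definition: a tree is height-balanced if, at every node, |h(left) - h(right)| <= 1 (empty subtree has height -1).
Bottom-up per-node check:
  node 7: h_left=-1, h_right=-1, diff=0 [OK], height=0
  node 15: h_left=-1, h_right=-1, diff=0 [OK], height=0
  node 10: h_left=0, h_right=0, diff=0 [OK], height=1
  node 26: h_left=-1, h_right=-1, diff=0 [OK], height=0
  node 27: h_left=0, h_right=-1, diff=1 [OK], height=1
  node 25: h_left=1, h_right=1, diff=0 [OK], height=2
  node 48: h_left=-1, h_right=-1, diff=0 [OK], height=0
  node 49: h_left=0, h_right=-1, diff=1 [OK], height=1
  node 40: h_left=2, h_right=1, diff=1 [OK], height=3
All nodes satisfy the balance condition.
Result: Balanced


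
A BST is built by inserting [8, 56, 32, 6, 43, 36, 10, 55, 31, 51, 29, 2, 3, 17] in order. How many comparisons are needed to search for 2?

Search path for 2: 8 -> 6 -> 2
Found: True
Comparisons: 3


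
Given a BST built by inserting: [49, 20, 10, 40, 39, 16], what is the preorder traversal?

Tree insertion order: [49, 20, 10, 40, 39, 16]
Tree (level-order array): [49, 20, None, 10, 40, None, 16, 39]
Preorder traversal: [49, 20, 10, 16, 40, 39]


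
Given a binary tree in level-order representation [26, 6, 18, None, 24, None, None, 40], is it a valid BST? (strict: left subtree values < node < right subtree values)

Level-order array: [26, 6, 18, None, 24, None, None, 40]
Validate using subtree bounds (lo, hi): at each node, require lo < value < hi,
then recurse left with hi=value and right with lo=value.
Preorder trace (stopping at first violation):
  at node 26 with bounds (-inf, +inf): OK
  at node 6 with bounds (-inf, 26): OK
  at node 24 with bounds (6, 26): OK
  at node 40 with bounds (6, 24): VIOLATION
Node 40 violates its bound: not (6 < 40 < 24).
Result: Not a valid BST


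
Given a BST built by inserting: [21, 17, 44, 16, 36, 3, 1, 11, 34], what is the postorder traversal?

Tree insertion order: [21, 17, 44, 16, 36, 3, 1, 11, 34]
Tree (level-order array): [21, 17, 44, 16, None, 36, None, 3, None, 34, None, 1, 11]
Postorder traversal: [1, 11, 3, 16, 17, 34, 36, 44, 21]


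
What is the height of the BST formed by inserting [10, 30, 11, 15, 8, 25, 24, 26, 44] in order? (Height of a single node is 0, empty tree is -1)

Insertion order: [10, 30, 11, 15, 8, 25, 24, 26, 44]
Tree (level-order array): [10, 8, 30, None, None, 11, 44, None, 15, None, None, None, 25, 24, 26]
Compute height bottom-up (empty subtree = -1):
  height(8) = 1 + max(-1, -1) = 0
  height(24) = 1 + max(-1, -1) = 0
  height(26) = 1 + max(-1, -1) = 0
  height(25) = 1 + max(0, 0) = 1
  height(15) = 1 + max(-1, 1) = 2
  height(11) = 1 + max(-1, 2) = 3
  height(44) = 1 + max(-1, -1) = 0
  height(30) = 1 + max(3, 0) = 4
  height(10) = 1 + max(0, 4) = 5
Height = 5


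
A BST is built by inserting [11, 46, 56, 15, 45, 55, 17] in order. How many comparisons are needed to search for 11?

Search path for 11: 11
Found: True
Comparisons: 1


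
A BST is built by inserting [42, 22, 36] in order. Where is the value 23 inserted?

Starting tree (level order): [42, 22, None, None, 36]
Insertion path: 42 -> 22 -> 36
Result: insert 23 as left child of 36
Final tree (level order): [42, 22, None, None, 36, 23]


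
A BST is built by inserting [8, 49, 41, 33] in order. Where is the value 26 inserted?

Starting tree (level order): [8, None, 49, 41, None, 33]
Insertion path: 8 -> 49 -> 41 -> 33
Result: insert 26 as left child of 33
Final tree (level order): [8, None, 49, 41, None, 33, None, 26]


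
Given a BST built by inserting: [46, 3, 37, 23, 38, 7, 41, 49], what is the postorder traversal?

Tree insertion order: [46, 3, 37, 23, 38, 7, 41, 49]
Tree (level-order array): [46, 3, 49, None, 37, None, None, 23, 38, 7, None, None, 41]
Postorder traversal: [7, 23, 41, 38, 37, 3, 49, 46]


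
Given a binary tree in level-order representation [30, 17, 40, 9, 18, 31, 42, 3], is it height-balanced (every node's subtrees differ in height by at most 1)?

Tree (level-order array): [30, 17, 40, 9, 18, 31, 42, 3]
Definition: a tree is height-balanced if, at every node, |h(left) - h(right)| <= 1 (empty subtree has height -1).
Bottom-up per-node check:
  node 3: h_left=-1, h_right=-1, diff=0 [OK], height=0
  node 9: h_left=0, h_right=-1, diff=1 [OK], height=1
  node 18: h_left=-1, h_right=-1, diff=0 [OK], height=0
  node 17: h_left=1, h_right=0, diff=1 [OK], height=2
  node 31: h_left=-1, h_right=-1, diff=0 [OK], height=0
  node 42: h_left=-1, h_right=-1, diff=0 [OK], height=0
  node 40: h_left=0, h_right=0, diff=0 [OK], height=1
  node 30: h_left=2, h_right=1, diff=1 [OK], height=3
All nodes satisfy the balance condition.
Result: Balanced


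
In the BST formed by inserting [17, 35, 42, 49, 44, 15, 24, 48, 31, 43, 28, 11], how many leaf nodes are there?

Tree built from: [17, 35, 42, 49, 44, 15, 24, 48, 31, 43, 28, 11]
Tree (level-order array): [17, 15, 35, 11, None, 24, 42, None, None, None, 31, None, 49, 28, None, 44, None, None, None, 43, 48]
Rule: A leaf has 0 children.
Per-node child counts:
  node 17: 2 child(ren)
  node 15: 1 child(ren)
  node 11: 0 child(ren)
  node 35: 2 child(ren)
  node 24: 1 child(ren)
  node 31: 1 child(ren)
  node 28: 0 child(ren)
  node 42: 1 child(ren)
  node 49: 1 child(ren)
  node 44: 2 child(ren)
  node 43: 0 child(ren)
  node 48: 0 child(ren)
Matching nodes: [11, 28, 43, 48]
Count of leaf nodes: 4


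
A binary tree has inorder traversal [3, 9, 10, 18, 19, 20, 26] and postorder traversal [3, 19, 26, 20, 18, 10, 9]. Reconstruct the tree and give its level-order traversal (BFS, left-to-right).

Inorder:   [3, 9, 10, 18, 19, 20, 26]
Postorder: [3, 19, 26, 20, 18, 10, 9]
Algorithm: postorder visits root last, so walk postorder right-to-left;
each value is the root of the current inorder slice — split it at that
value, recurse on the right subtree first, then the left.
Recursive splits:
  root=9; inorder splits into left=[3], right=[10, 18, 19, 20, 26]
  root=10; inorder splits into left=[], right=[18, 19, 20, 26]
  root=18; inorder splits into left=[], right=[19, 20, 26]
  root=20; inorder splits into left=[19], right=[26]
  root=26; inorder splits into left=[], right=[]
  root=19; inorder splits into left=[], right=[]
  root=3; inorder splits into left=[], right=[]
Reconstructed level-order: [9, 3, 10, 18, 20, 19, 26]


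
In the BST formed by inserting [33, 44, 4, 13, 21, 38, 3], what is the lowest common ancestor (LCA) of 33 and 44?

Tree insertion order: [33, 44, 4, 13, 21, 38, 3]
Tree (level-order array): [33, 4, 44, 3, 13, 38, None, None, None, None, 21]
In a BST, the LCA of p=33, q=44 is the first node v on the
root-to-leaf path with p <= v <= q (go left if both < v, right if both > v).
Walk from root:
  at 33: 33 <= 33 <= 44, this is the LCA
LCA = 33


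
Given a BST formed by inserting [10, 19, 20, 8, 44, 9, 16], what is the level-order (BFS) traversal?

Tree insertion order: [10, 19, 20, 8, 44, 9, 16]
Tree (level-order array): [10, 8, 19, None, 9, 16, 20, None, None, None, None, None, 44]
BFS from the root, enqueuing left then right child of each popped node:
  queue [10] -> pop 10, enqueue [8, 19], visited so far: [10]
  queue [8, 19] -> pop 8, enqueue [9], visited so far: [10, 8]
  queue [19, 9] -> pop 19, enqueue [16, 20], visited so far: [10, 8, 19]
  queue [9, 16, 20] -> pop 9, enqueue [none], visited so far: [10, 8, 19, 9]
  queue [16, 20] -> pop 16, enqueue [none], visited so far: [10, 8, 19, 9, 16]
  queue [20] -> pop 20, enqueue [44], visited so far: [10, 8, 19, 9, 16, 20]
  queue [44] -> pop 44, enqueue [none], visited so far: [10, 8, 19, 9, 16, 20, 44]
Result: [10, 8, 19, 9, 16, 20, 44]


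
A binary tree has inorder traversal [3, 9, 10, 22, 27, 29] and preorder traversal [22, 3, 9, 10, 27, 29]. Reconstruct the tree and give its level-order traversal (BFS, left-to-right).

Inorder:  [3, 9, 10, 22, 27, 29]
Preorder: [22, 3, 9, 10, 27, 29]
Algorithm: preorder visits root first, so consume preorder in order;
for each root, split the current inorder slice at that value into
left-subtree inorder and right-subtree inorder, then recurse.
Recursive splits:
  root=22; inorder splits into left=[3, 9, 10], right=[27, 29]
  root=3; inorder splits into left=[], right=[9, 10]
  root=9; inorder splits into left=[], right=[10]
  root=10; inorder splits into left=[], right=[]
  root=27; inorder splits into left=[], right=[29]
  root=29; inorder splits into left=[], right=[]
Reconstructed level-order: [22, 3, 27, 9, 29, 10]


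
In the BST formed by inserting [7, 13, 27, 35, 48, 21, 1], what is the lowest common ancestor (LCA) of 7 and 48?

Tree insertion order: [7, 13, 27, 35, 48, 21, 1]
Tree (level-order array): [7, 1, 13, None, None, None, 27, 21, 35, None, None, None, 48]
In a BST, the LCA of p=7, q=48 is the first node v on the
root-to-leaf path with p <= v <= q (go left if both < v, right if both > v).
Walk from root:
  at 7: 7 <= 7 <= 48, this is the LCA
LCA = 7


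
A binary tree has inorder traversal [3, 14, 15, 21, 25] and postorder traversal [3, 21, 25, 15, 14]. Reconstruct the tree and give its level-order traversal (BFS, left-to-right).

Inorder:   [3, 14, 15, 21, 25]
Postorder: [3, 21, 25, 15, 14]
Algorithm: postorder visits root last, so walk postorder right-to-left;
each value is the root of the current inorder slice — split it at that
value, recurse on the right subtree first, then the left.
Recursive splits:
  root=14; inorder splits into left=[3], right=[15, 21, 25]
  root=15; inorder splits into left=[], right=[21, 25]
  root=25; inorder splits into left=[21], right=[]
  root=21; inorder splits into left=[], right=[]
  root=3; inorder splits into left=[], right=[]
Reconstructed level-order: [14, 3, 15, 25, 21]


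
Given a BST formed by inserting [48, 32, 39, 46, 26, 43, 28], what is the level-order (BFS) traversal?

Tree insertion order: [48, 32, 39, 46, 26, 43, 28]
Tree (level-order array): [48, 32, None, 26, 39, None, 28, None, 46, None, None, 43]
BFS from the root, enqueuing left then right child of each popped node:
  queue [48] -> pop 48, enqueue [32], visited so far: [48]
  queue [32] -> pop 32, enqueue [26, 39], visited so far: [48, 32]
  queue [26, 39] -> pop 26, enqueue [28], visited so far: [48, 32, 26]
  queue [39, 28] -> pop 39, enqueue [46], visited so far: [48, 32, 26, 39]
  queue [28, 46] -> pop 28, enqueue [none], visited so far: [48, 32, 26, 39, 28]
  queue [46] -> pop 46, enqueue [43], visited so far: [48, 32, 26, 39, 28, 46]
  queue [43] -> pop 43, enqueue [none], visited so far: [48, 32, 26, 39, 28, 46, 43]
Result: [48, 32, 26, 39, 28, 46, 43]


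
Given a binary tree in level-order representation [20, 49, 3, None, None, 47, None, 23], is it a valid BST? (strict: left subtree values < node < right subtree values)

Level-order array: [20, 49, 3, None, None, 47, None, 23]
Validate using subtree bounds (lo, hi): at each node, require lo < value < hi,
then recurse left with hi=value and right with lo=value.
Preorder trace (stopping at first violation):
  at node 20 with bounds (-inf, +inf): OK
  at node 49 with bounds (-inf, 20): VIOLATION
Node 49 violates its bound: not (-inf < 49 < 20).
Result: Not a valid BST


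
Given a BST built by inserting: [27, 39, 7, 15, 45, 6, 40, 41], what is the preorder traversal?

Tree insertion order: [27, 39, 7, 15, 45, 6, 40, 41]
Tree (level-order array): [27, 7, 39, 6, 15, None, 45, None, None, None, None, 40, None, None, 41]
Preorder traversal: [27, 7, 6, 15, 39, 45, 40, 41]


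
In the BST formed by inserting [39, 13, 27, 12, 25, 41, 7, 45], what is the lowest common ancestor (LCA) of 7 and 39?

Tree insertion order: [39, 13, 27, 12, 25, 41, 7, 45]
Tree (level-order array): [39, 13, 41, 12, 27, None, 45, 7, None, 25]
In a BST, the LCA of p=7, q=39 is the first node v on the
root-to-leaf path with p <= v <= q (go left if both < v, right if both > v).
Walk from root:
  at 39: 7 <= 39 <= 39, this is the LCA
LCA = 39


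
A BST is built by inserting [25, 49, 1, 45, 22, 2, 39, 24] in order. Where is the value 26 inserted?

Starting tree (level order): [25, 1, 49, None, 22, 45, None, 2, 24, 39]
Insertion path: 25 -> 49 -> 45 -> 39
Result: insert 26 as left child of 39
Final tree (level order): [25, 1, 49, None, 22, 45, None, 2, 24, 39, None, None, None, None, None, 26]


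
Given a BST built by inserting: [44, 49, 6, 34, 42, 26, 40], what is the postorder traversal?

Tree insertion order: [44, 49, 6, 34, 42, 26, 40]
Tree (level-order array): [44, 6, 49, None, 34, None, None, 26, 42, None, None, 40]
Postorder traversal: [26, 40, 42, 34, 6, 49, 44]


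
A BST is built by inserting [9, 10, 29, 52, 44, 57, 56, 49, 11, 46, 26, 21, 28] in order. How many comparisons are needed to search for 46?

Search path for 46: 9 -> 10 -> 29 -> 52 -> 44 -> 49 -> 46
Found: True
Comparisons: 7


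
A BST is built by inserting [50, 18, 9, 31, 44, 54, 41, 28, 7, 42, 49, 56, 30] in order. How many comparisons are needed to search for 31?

Search path for 31: 50 -> 18 -> 31
Found: True
Comparisons: 3


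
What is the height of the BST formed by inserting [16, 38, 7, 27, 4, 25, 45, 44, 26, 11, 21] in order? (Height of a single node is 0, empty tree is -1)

Insertion order: [16, 38, 7, 27, 4, 25, 45, 44, 26, 11, 21]
Tree (level-order array): [16, 7, 38, 4, 11, 27, 45, None, None, None, None, 25, None, 44, None, 21, 26]
Compute height bottom-up (empty subtree = -1):
  height(4) = 1 + max(-1, -1) = 0
  height(11) = 1 + max(-1, -1) = 0
  height(7) = 1 + max(0, 0) = 1
  height(21) = 1 + max(-1, -1) = 0
  height(26) = 1 + max(-1, -1) = 0
  height(25) = 1 + max(0, 0) = 1
  height(27) = 1 + max(1, -1) = 2
  height(44) = 1 + max(-1, -1) = 0
  height(45) = 1 + max(0, -1) = 1
  height(38) = 1 + max(2, 1) = 3
  height(16) = 1 + max(1, 3) = 4
Height = 4


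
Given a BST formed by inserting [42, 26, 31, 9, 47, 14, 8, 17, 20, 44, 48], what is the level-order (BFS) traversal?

Tree insertion order: [42, 26, 31, 9, 47, 14, 8, 17, 20, 44, 48]
Tree (level-order array): [42, 26, 47, 9, 31, 44, 48, 8, 14, None, None, None, None, None, None, None, None, None, 17, None, 20]
BFS from the root, enqueuing left then right child of each popped node:
  queue [42] -> pop 42, enqueue [26, 47], visited so far: [42]
  queue [26, 47] -> pop 26, enqueue [9, 31], visited so far: [42, 26]
  queue [47, 9, 31] -> pop 47, enqueue [44, 48], visited so far: [42, 26, 47]
  queue [9, 31, 44, 48] -> pop 9, enqueue [8, 14], visited so far: [42, 26, 47, 9]
  queue [31, 44, 48, 8, 14] -> pop 31, enqueue [none], visited so far: [42, 26, 47, 9, 31]
  queue [44, 48, 8, 14] -> pop 44, enqueue [none], visited so far: [42, 26, 47, 9, 31, 44]
  queue [48, 8, 14] -> pop 48, enqueue [none], visited so far: [42, 26, 47, 9, 31, 44, 48]
  queue [8, 14] -> pop 8, enqueue [none], visited so far: [42, 26, 47, 9, 31, 44, 48, 8]
  queue [14] -> pop 14, enqueue [17], visited so far: [42, 26, 47, 9, 31, 44, 48, 8, 14]
  queue [17] -> pop 17, enqueue [20], visited so far: [42, 26, 47, 9, 31, 44, 48, 8, 14, 17]
  queue [20] -> pop 20, enqueue [none], visited so far: [42, 26, 47, 9, 31, 44, 48, 8, 14, 17, 20]
Result: [42, 26, 47, 9, 31, 44, 48, 8, 14, 17, 20]


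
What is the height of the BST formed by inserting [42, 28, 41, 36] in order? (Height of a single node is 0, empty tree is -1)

Insertion order: [42, 28, 41, 36]
Tree (level-order array): [42, 28, None, None, 41, 36]
Compute height bottom-up (empty subtree = -1):
  height(36) = 1 + max(-1, -1) = 0
  height(41) = 1 + max(0, -1) = 1
  height(28) = 1 + max(-1, 1) = 2
  height(42) = 1 + max(2, -1) = 3
Height = 3


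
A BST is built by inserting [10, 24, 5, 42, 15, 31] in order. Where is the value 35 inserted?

Starting tree (level order): [10, 5, 24, None, None, 15, 42, None, None, 31]
Insertion path: 10 -> 24 -> 42 -> 31
Result: insert 35 as right child of 31
Final tree (level order): [10, 5, 24, None, None, 15, 42, None, None, 31, None, None, 35]


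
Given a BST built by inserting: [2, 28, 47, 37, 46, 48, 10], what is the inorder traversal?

Tree insertion order: [2, 28, 47, 37, 46, 48, 10]
Tree (level-order array): [2, None, 28, 10, 47, None, None, 37, 48, None, 46]
Inorder traversal: [2, 10, 28, 37, 46, 47, 48]


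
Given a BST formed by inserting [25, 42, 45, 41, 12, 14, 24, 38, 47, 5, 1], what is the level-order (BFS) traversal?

Tree insertion order: [25, 42, 45, 41, 12, 14, 24, 38, 47, 5, 1]
Tree (level-order array): [25, 12, 42, 5, 14, 41, 45, 1, None, None, 24, 38, None, None, 47]
BFS from the root, enqueuing left then right child of each popped node:
  queue [25] -> pop 25, enqueue [12, 42], visited so far: [25]
  queue [12, 42] -> pop 12, enqueue [5, 14], visited so far: [25, 12]
  queue [42, 5, 14] -> pop 42, enqueue [41, 45], visited so far: [25, 12, 42]
  queue [5, 14, 41, 45] -> pop 5, enqueue [1], visited so far: [25, 12, 42, 5]
  queue [14, 41, 45, 1] -> pop 14, enqueue [24], visited so far: [25, 12, 42, 5, 14]
  queue [41, 45, 1, 24] -> pop 41, enqueue [38], visited so far: [25, 12, 42, 5, 14, 41]
  queue [45, 1, 24, 38] -> pop 45, enqueue [47], visited so far: [25, 12, 42, 5, 14, 41, 45]
  queue [1, 24, 38, 47] -> pop 1, enqueue [none], visited so far: [25, 12, 42, 5, 14, 41, 45, 1]
  queue [24, 38, 47] -> pop 24, enqueue [none], visited so far: [25, 12, 42, 5, 14, 41, 45, 1, 24]
  queue [38, 47] -> pop 38, enqueue [none], visited so far: [25, 12, 42, 5, 14, 41, 45, 1, 24, 38]
  queue [47] -> pop 47, enqueue [none], visited so far: [25, 12, 42, 5, 14, 41, 45, 1, 24, 38, 47]
Result: [25, 12, 42, 5, 14, 41, 45, 1, 24, 38, 47]


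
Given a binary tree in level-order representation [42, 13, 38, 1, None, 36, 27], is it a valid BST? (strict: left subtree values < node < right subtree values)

Level-order array: [42, 13, 38, 1, None, 36, 27]
Validate using subtree bounds (lo, hi): at each node, require lo < value < hi,
then recurse left with hi=value and right with lo=value.
Preorder trace (stopping at first violation):
  at node 42 with bounds (-inf, +inf): OK
  at node 13 with bounds (-inf, 42): OK
  at node 1 with bounds (-inf, 13): OK
  at node 38 with bounds (42, +inf): VIOLATION
Node 38 violates its bound: not (42 < 38 < +inf).
Result: Not a valid BST


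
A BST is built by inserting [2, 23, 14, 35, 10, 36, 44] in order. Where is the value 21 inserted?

Starting tree (level order): [2, None, 23, 14, 35, 10, None, None, 36, None, None, None, 44]
Insertion path: 2 -> 23 -> 14
Result: insert 21 as right child of 14
Final tree (level order): [2, None, 23, 14, 35, 10, 21, None, 36, None, None, None, None, None, 44]


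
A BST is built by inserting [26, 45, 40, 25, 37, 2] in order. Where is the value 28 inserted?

Starting tree (level order): [26, 25, 45, 2, None, 40, None, None, None, 37]
Insertion path: 26 -> 45 -> 40 -> 37
Result: insert 28 as left child of 37
Final tree (level order): [26, 25, 45, 2, None, 40, None, None, None, 37, None, 28]


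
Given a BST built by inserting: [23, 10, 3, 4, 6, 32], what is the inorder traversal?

Tree insertion order: [23, 10, 3, 4, 6, 32]
Tree (level-order array): [23, 10, 32, 3, None, None, None, None, 4, None, 6]
Inorder traversal: [3, 4, 6, 10, 23, 32]


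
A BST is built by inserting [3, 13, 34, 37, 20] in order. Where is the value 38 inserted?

Starting tree (level order): [3, None, 13, None, 34, 20, 37]
Insertion path: 3 -> 13 -> 34 -> 37
Result: insert 38 as right child of 37
Final tree (level order): [3, None, 13, None, 34, 20, 37, None, None, None, 38]


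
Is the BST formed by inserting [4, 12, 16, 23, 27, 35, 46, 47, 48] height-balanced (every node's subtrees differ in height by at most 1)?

Tree (level-order array): [4, None, 12, None, 16, None, 23, None, 27, None, 35, None, 46, None, 47, None, 48]
Definition: a tree is height-balanced if, at every node, |h(left) - h(right)| <= 1 (empty subtree has height -1).
Bottom-up per-node check:
  node 48: h_left=-1, h_right=-1, diff=0 [OK], height=0
  node 47: h_left=-1, h_right=0, diff=1 [OK], height=1
  node 46: h_left=-1, h_right=1, diff=2 [FAIL (|-1-1|=2 > 1)], height=2
  node 35: h_left=-1, h_right=2, diff=3 [FAIL (|-1-2|=3 > 1)], height=3
  node 27: h_left=-1, h_right=3, diff=4 [FAIL (|-1-3|=4 > 1)], height=4
  node 23: h_left=-1, h_right=4, diff=5 [FAIL (|-1-4|=5 > 1)], height=5
  node 16: h_left=-1, h_right=5, diff=6 [FAIL (|-1-5|=6 > 1)], height=6
  node 12: h_left=-1, h_right=6, diff=7 [FAIL (|-1-6|=7 > 1)], height=7
  node 4: h_left=-1, h_right=7, diff=8 [FAIL (|-1-7|=8 > 1)], height=8
Node 46 violates the condition: |-1 - 1| = 2 > 1.
Result: Not balanced


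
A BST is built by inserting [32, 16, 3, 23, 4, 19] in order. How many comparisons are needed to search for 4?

Search path for 4: 32 -> 16 -> 3 -> 4
Found: True
Comparisons: 4


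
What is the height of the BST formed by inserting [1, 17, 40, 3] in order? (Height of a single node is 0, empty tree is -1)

Insertion order: [1, 17, 40, 3]
Tree (level-order array): [1, None, 17, 3, 40]
Compute height bottom-up (empty subtree = -1):
  height(3) = 1 + max(-1, -1) = 0
  height(40) = 1 + max(-1, -1) = 0
  height(17) = 1 + max(0, 0) = 1
  height(1) = 1 + max(-1, 1) = 2
Height = 2


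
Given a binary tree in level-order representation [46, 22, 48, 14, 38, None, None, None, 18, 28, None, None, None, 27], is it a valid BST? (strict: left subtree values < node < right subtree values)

Level-order array: [46, 22, 48, 14, 38, None, None, None, 18, 28, None, None, None, 27]
Validate using subtree bounds (lo, hi): at each node, require lo < value < hi,
then recurse left with hi=value and right with lo=value.
Preorder trace (stopping at first violation):
  at node 46 with bounds (-inf, +inf): OK
  at node 22 with bounds (-inf, 46): OK
  at node 14 with bounds (-inf, 22): OK
  at node 18 with bounds (14, 22): OK
  at node 38 with bounds (22, 46): OK
  at node 28 with bounds (22, 38): OK
  at node 27 with bounds (22, 28): OK
  at node 48 with bounds (46, +inf): OK
No violation found at any node.
Result: Valid BST


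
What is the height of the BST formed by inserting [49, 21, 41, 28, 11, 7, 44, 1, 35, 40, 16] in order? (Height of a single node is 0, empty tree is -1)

Insertion order: [49, 21, 41, 28, 11, 7, 44, 1, 35, 40, 16]
Tree (level-order array): [49, 21, None, 11, 41, 7, 16, 28, 44, 1, None, None, None, None, 35, None, None, None, None, None, 40]
Compute height bottom-up (empty subtree = -1):
  height(1) = 1 + max(-1, -1) = 0
  height(7) = 1 + max(0, -1) = 1
  height(16) = 1 + max(-1, -1) = 0
  height(11) = 1 + max(1, 0) = 2
  height(40) = 1 + max(-1, -1) = 0
  height(35) = 1 + max(-1, 0) = 1
  height(28) = 1 + max(-1, 1) = 2
  height(44) = 1 + max(-1, -1) = 0
  height(41) = 1 + max(2, 0) = 3
  height(21) = 1 + max(2, 3) = 4
  height(49) = 1 + max(4, -1) = 5
Height = 5


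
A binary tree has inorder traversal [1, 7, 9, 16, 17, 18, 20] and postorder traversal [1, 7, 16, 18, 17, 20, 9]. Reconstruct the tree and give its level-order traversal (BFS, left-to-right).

Inorder:   [1, 7, 9, 16, 17, 18, 20]
Postorder: [1, 7, 16, 18, 17, 20, 9]
Algorithm: postorder visits root last, so walk postorder right-to-left;
each value is the root of the current inorder slice — split it at that
value, recurse on the right subtree first, then the left.
Recursive splits:
  root=9; inorder splits into left=[1, 7], right=[16, 17, 18, 20]
  root=20; inorder splits into left=[16, 17, 18], right=[]
  root=17; inorder splits into left=[16], right=[18]
  root=18; inorder splits into left=[], right=[]
  root=16; inorder splits into left=[], right=[]
  root=7; inorder splits into left=[1], right=[]
  root=1; inorder splits into left=[], right=[]
Reconstructed level-order: [9, 7, 20, 1, 17, 16, 18]


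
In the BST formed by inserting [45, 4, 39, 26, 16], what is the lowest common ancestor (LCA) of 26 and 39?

Tree insertion order: [45, 4, 39, 26, 16]
Tree (level-order array): [45, 4, None, None, 39, 26, None, 16]
In a BST, the LCA of p=26, q=39 is the first node v on the
root-to-leaf path with p <= v <= q (go left if both < v, right if both > v).
Walk from root:
  at 45: both 26 and 39 < 45, go left
  at 4: both 26 and 39 > 4, go right
  at 39: 26 <= 39 <= 39, this is the LCA
LCA = 39


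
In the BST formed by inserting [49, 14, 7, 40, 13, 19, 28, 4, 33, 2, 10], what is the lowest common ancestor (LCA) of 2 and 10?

Tree insertion order: [49, 14, 7, 40, 13, 19, 28, 4, 33, 2, 10]
Tree (level-order array): [49, 14, None, 7, 40, 4, 13, 19, None, 2, None, 10, None, None, 28, None, None, None, None, None, 33]
In a BST, the LCA of p=2, q=10 is the first node v on the
root-to-leaf path with p <= v <= q (go left if both < v, right if both > v).
Walk from root:
  at 49: both 2 and 10 < 49, go left
  at 14: both 2 and 10 < 14, go left
  at 7: 2 <= 7 <= 10, this is the LCA
LCA = 7


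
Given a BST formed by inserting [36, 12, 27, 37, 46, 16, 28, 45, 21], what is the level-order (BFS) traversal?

Tree insertion order: [36, 12, 27, 37, 46, 16, 28, 45, 21]
Tree (level-order array): [36, 12, 37, None, 27, None, 46, 16, 28, 45, None, None, 21]
BFS from the root, enqueuing left then right child of each popped node:
  queue [36] -> pop 36, enqueue [12, 37], visited so far: [36]
  queue [12, 37] -> pop 12, enqueue [27], visited so far: [36, 12]
  queue [37, 27] -> pop 37, enqueue [46], visited so far: [36, 12, 37]
  queue [27, 46] -> pop 27, enqueue [16, 28], visited so far: [36, 12, 37, 27]
  queue [46, 16, 28] -> pop 46, enqueue [45], visited so far: [36, 12, 37, 27, 46]
  queue [16, 28, 45] -> pop 16, enqueue [21], visited so far: [36, 12, 37, 27, 46, 16]
  queue [28, 45, 21] -> pop 28, enqueue [none], visited so far: [36, 12, 37, 27, 46, 16, 28]
  queue [45, 21] -> pop 45, enqueue [none], visited so far: [36, 12, 37, 27, 46, 16, 28, 45]
  queue [21] -> pop 21, enqueue [none], visited so far: [36, 12, 37, 27, 46, 16, 28, 45, 21]
Result: [36, 12, 37, 27, 46, 16, 28, 45, 21]


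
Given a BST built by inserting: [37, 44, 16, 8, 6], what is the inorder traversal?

Tree insertion order: [37, 44, 16, 8, 6]
Tree (level-order array): [37, 16, 44, 8, None, None, None, 6]
Inorder traversal: [6, 8, 16, 37, 44]


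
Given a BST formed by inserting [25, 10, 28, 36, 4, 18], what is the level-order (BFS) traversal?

Tree insertion order: [25, 10, 28, 36, 4, 18]
Tree (level-order array): [25, 10, 28, 4, 18, None, 36]
BFS from the root, enqueuing left then right child of each popped node:
  queue [25] -> pop 25, enqueue [10, 28], visited so far: [25]
  queue [10, 28] -> pop 10, enqueue [4, 18], visited so far: [25, 10]
  queue [28, 4, 18] -> pop 28, enqueue [36], visited so far: [25, 10, 28]
  queue [4, 18, 36] -> pop 4, enqueue [none], visited so far: [25, 10, 28, 4]
  queue [18, 36] -> pop 18, enqueue [none], visited so far: [25, 10, 28, 4, 18]
  queue [36] -> pop 36, enqueue [none], visited so far: [25, 10, 28, 4, 18, 36]
Result: [25, 10, 28, 4, 18, 36]


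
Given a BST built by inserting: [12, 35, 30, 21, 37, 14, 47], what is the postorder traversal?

Tree insertion order: [12, 35, 30, 21, 37, 14, 47]
Tree (level-order array): [12, None, 35, 30, 37, 21, None, None, 47, 14]
Postorder traversal: [14, 21, 30, 47, 37, 35, 12]


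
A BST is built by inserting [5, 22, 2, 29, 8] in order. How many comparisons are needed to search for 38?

Search path for 38: 5 -> 22 -> 29
Found: False
Comparisons: 3


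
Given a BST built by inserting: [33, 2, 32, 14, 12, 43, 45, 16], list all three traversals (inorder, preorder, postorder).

Tree insertion order: [33, 2, 32, 14, 12, 43, 45, 16]
Tree (level-order array): [33, 2, 43, None, 32, None, 45, 14, None, None, None, 12, 16]
Inorder (L, root, R): [2, 12, 14, 16, 32, 33, 43, 45]
Preorder (root, L, R): [33, 2, 32, 14, 12, 16, 43, 45]
Postorder (L, R, root): [12, 16, 14, 32, 2, 45, 43, 33]


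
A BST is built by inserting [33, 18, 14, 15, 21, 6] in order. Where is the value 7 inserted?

Starting tree (level order): [33, 18, None, 14, 21, 6, 15]
Insertion path: 33 -> 18 -> 14 -> 6
Result: insert 7 as right child of 6
Final tree (level order): [33, 18, None, 14, 21, 6, 15, None, None, None, 7]


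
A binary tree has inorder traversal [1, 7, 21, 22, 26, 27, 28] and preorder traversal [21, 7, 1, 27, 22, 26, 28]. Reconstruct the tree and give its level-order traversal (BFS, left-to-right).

Inorder:  [1, 7, 21, 22, 26, 27, 28]
Preorder: [21, 7, 1, 27, 22, 26, 28]
Algorithm: preorder visits root first, so consume preorder in order;
for each root, split the current inorder slice at that value into
left-subtree inorder and right-subtree inorder, then recurse.
Recursive splits:
  root=21; inorder splits into left=[1, 7], right=[22, 26, 27, 28]
  root=7; inorder splits into left=[1], right=[]
  root=1; inorder splits into left=[], right=[]
  root=27; inorder splits into left=[22, 26], right=[28]
  root=22; inorder splits into left=[], right=[26]
  root=26; inorder splits into left=[], right=[]
  root=28; inorder splits into left=[], right=[]
Reconstructed level-order: [21, 7, 27, 1, 22, 28, 26]


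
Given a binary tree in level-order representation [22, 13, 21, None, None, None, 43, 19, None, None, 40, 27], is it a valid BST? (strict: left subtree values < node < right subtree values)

Level-order array: [22, 13, 21, None, None, None, 43, 19, None, None, 40, 27]
Validate using subtree bounds (lo, hi): at each node, require lo < value < hi,
then recurse left with hi=value and right with lo=value.
Preorder trace (stopping at first violation):
  at node 22 with bounds (-inf, +inf): OK
  at node 13 with bounds (-inf, 22): OK
  at node 21 with bounds (22, +inf): VIOLATION
Node 21 violates its bound: not (22 < 21 < +inf).
Result: Not a valid BST


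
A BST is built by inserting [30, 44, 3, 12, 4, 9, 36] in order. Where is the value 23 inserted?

Starting tree (level order): [30, 3, 44, None, 12, 36, None, 4, None, None, None, None, 9]
Insertion path: 30 -> 3 -> 12
Result: insert 23 as right child of 12
Final tree (level order): [30, 3, 44, None, 12, 36, None, 4, 23, None, None, None, 9]


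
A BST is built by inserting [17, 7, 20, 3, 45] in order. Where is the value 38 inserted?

Starting tree (level order): [17, 7, 20, 3, None, None, 45]
Insertion path: 17 -> 20 -> 45
Result: insert 38 as left child of 45
Final tree (level order): [17, 7, 20, 3, None, None, 45, None, None, 38]


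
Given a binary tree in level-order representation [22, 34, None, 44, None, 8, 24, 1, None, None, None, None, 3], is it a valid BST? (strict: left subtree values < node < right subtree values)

Level-order array: [22, 34, None, 44, None, 8, 24, 1, None, None, None, None, 3]
Validate using subtree bounds (lo, hi): at each node, require lo < value < hi,
then recurse left with hi=value and right with lo=value.
Preorder trace (stopping at first violation):
  at node 22 with bounds (-inf, +inf): OK
  at node 34 with bounds (-inf, 22): VIOLATION
Node 34 violates its bound: not (-inf < 34 < 22).
Result: Not a valid BST


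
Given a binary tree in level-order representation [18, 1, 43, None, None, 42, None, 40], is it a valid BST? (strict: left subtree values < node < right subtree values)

Level-order array: [18, 1, 43, None, None, 42, None, 40]
Validate using subtree bounds (lo, hi): at each node, require lo < value < hi,
then recurse left with hi=value and right with lo=value.
Preorder trace (stopping at first violation):
  at node 18 with bounds (-inf, +inf): OK
  at node 1 with bounds (-inf, 18): OK
  at node 43 with bounds (18, +inf): OK
  at node 42 with bounds (18, 43): OK
  at node 40 with bounds (18, 42): OK
No violation found at any node.
Result: Valid BST


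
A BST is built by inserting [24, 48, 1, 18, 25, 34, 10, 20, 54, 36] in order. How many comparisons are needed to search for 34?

Search path for 34: 24 -> 48 -> 25 -> 34
Found: True
Comparisons: 4


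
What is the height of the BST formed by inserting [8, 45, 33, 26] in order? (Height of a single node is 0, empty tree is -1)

Insertion order: [8, 45, 33, 26]
Tree (level-order array): [8, None, 45, 33, None, 26]
Compute height bottom-up (empty subtree = -1):
  height(26) = 1 + max(-1, -1) = 0
  height(33) = 1 + max(0, -1) = 1
  height(45) = 1 + max(1, -1) = 2
  height(8) = 1 + max(-1, 2) = 3
Height = 3


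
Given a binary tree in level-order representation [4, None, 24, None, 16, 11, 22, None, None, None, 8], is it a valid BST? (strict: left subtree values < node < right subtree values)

Level-order array: [4, None, 24, None, 16, 11, 22, None, None, None, 8]
Validate using subtree bounds (lo, hi): at each node, require lo < value < hi,
then recurse left with hi=value and right with lo=value.
Preorder trace (stopping at first violation):
  at node 4 with bounds (-inf, +inf): OK
  at node 24 with bounds (4, +inf): OK
  at node 16 with bounds (24, +inf): VIOLATION
Node 16 violates its bound: not (24 < 16 < +inf).
Result: Not a valid BST


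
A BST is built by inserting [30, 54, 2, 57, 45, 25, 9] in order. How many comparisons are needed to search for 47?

Search path for 47: 30 -> 54 -> 45
Found: False
Comparisons: 3


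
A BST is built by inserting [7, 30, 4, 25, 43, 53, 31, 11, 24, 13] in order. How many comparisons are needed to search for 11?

Search path for 11: 7 -> 30 -> 25 -> 11
Found: True
Comparisons: 4


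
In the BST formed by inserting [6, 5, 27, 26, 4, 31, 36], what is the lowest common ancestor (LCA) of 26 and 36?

Tree insertion order: [6, 5, 27, 26, 4, 31, 36]
Tree (level-order array): [6, 5, 27, 4, None, 26, 31, None, None, None, None, None, 36]
In a BST, the LCA of p=26, q=36 is the first node v on the
root-to-leaf path with p <= v <= q (go left if both < v, right if both > v).
Walk from root:
  at 6: both 26 and 36 > 6, go right
  at 27: 26 <= 27 <= 36, this is the LCA
LCA = 27


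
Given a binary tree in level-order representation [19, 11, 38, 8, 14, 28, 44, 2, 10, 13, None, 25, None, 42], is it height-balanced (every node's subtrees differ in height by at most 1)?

Tree (level-order array): [19, 11, 38, 8, 14, 28, 44, 2, 10, 13, None, 25, None, 42]
Definition: a tree is height-balanced if, at every node, |h(left) - h(right)| <= 1 (empty subtree has height -1).
Bottom-up per-node check:
  node 2: h_left=-1, h_right=-1, diff=0 [OK], height=0
  node 10: h_left=-1, h_right=-1, diff=0 [OK], height=0
  node 8: h_left=0, h_right=0, diff=0 [OK], height=1
  node 13: h_left=-1, h_right=-1, diff=0 [OK], height=0
  node 14: h_left=0, h_right=-1, diff=1 [OK], height=1
  node 11: h_left=1, h_right=1, diff=0 [OK], height=2
  node 25: h_left=-1, h_right=-1, diff=0 [OK], height=0
  node 28: h_left=0, h_right=-1, diff=1 [OK], height=1
  node 42: h_left=-1, h_right=-1, diff=0 [OK], height=0
  node 44: h_left=0, h_right=-1, diff=1 [OK], height=1
  node 38: h_left=1, h_right=1, diff=0 [OK], height=2
  node 19: h_left=2, h_right=2, diff=0 [OK], height=3
All nodes satisfy the balance condition.
Result: Balanced


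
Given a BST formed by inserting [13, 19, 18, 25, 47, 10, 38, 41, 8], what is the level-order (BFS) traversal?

Tree insertion order: [13, 19, 18, 25, 47, 10, 38, 41, 8]
Tree (level-order array): [13, 10, 19, 8, None, 18, 25, None, None, None, None, None, 47, 38, None, None, 41]
BFS from the root, enqueuing left then right child of each popped node:
  queue [13] -> pop 13, enqueue [10, 19], visited so far: [13]
  queue [10, 19] -> pop 10, enqueue [8], visited so far: [13, 10]
  queue [19, 8] -> pop 19, enqueue [18, 25], visited so far: [13, 10, 19]
  queue [8, 18, 25] -> pop 8, enqueue [none], visited so far: [13, 10, 19, 8]
  queue [18, 25] -> pop 18, enqueue [none], visited so far: [13, 10, 19, 8, 18]
  queue [25] -> pop 25, enqueue [47], visited so far: [13, 10, 19, 8, 18, 25]
  queue [47] -> pop 47, enqueue [38], visited so far: [13, 10, 19, 8, 18, 25, 47]
  queue [38] -> pop 38, enqueue [41], visited so far: [13, 10, 19, 8, 18, 25, 47, 38]
  queue [41] -> pop 41, enqueue [none], visited so far: [13, 10, 19, 8, 18, 25, 47, 38, 41]
Result: [13, 10, 19, 8, 18, 25, 47, 38, 41]


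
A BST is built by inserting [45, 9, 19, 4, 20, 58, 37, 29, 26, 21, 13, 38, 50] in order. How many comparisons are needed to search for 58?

Search path for 58: 45 -> 58
Found: True
Comparisons: 2


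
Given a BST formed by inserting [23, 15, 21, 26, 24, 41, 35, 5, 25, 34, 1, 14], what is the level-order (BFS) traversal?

Tree insertion order: [23, 15, 21, 26, 24, 41, 35, 5, 25, 34, 1, 14]
Tree (level-order array): [23, 15, 26, 5, 21, 24, 41, 1, 14, None, None, None, 25, 35, None, None, None, None, None, None, None, 34]
BFS from the root, enqueuing left then right child of each popped node:
  queue [23] -> pop 23, enqueue [15, 26], visited so far: [23]
  queue [15, 26] -> pop 15, enqueue [5, 21], visited so far: [23, 15]
  queue [26, 5, 21] -> pop 26, enqueue [24, 41], visited so far: [23, 15, 26]
  queue [5, 21, 24, 41] -> pop 5, enqueue [1, 14], visited so far: [23, 15, 26, 5]
  queue [21, 24, 41, 1, 14] -> pop 21, enqueue [none], visited so far: [23, 15, 26, 5, 21]
  queue [24, 41, 1, 14] -> pop 24, enqueue [25], visited so far: [23, 15, 26, 5, 21, 24]
  queue [41, 1, 14, 25] -> pop 41, enqueue [35], visited so far: [23, 15, 26, 5, 21, 24, 41]
  queue [1, 14, 25, 35] -> pop 1, enqueue [none], visited so far: [23, 15, 26, 5, 21, 24, 41, 1]
  queue [14, 25, 35] -> pop 14, enqueue [none], visited so far: [23, 15, 26, 5, 21, 24, 41, 1, 14]
  queue [25, 35] -> pop 25, enqueue [none], visited so far: [23, 15, 26, 5, 21, 24, 41, 1, 14, 25]
  queue [35] -> pop 35, enqueue [34], visited so far: [23, 15, 26, 5, 21, 24, 41, 1, 14, 25, 35]
  queue [34] -> pop 34, enqueue [none], visited so far: [23, 15, 26, 5, 21, 24, 41, 1, 14, 25, 35, 34]
Result: [23, 15, 26, 5, 21, 24, 41, 1, 14, 25, 35, 34]
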